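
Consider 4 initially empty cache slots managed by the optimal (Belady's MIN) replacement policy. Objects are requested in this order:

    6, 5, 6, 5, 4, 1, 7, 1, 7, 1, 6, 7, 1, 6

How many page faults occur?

6 -> miss, frames (6)
5 -> miss, frames (6 5)
6 -> hit
5 -> hit
4 -> miss, frames (6 5 4)
1 -> miss, frames (6 5 4 1)
7 -> miss, evict 4, frames (6 5 1 7)
1 -> hit
7 -> hit
1 -> hit
6 -> hit
7 -> hit
1 -> hit
6 -> hit
Page faults: 5.

5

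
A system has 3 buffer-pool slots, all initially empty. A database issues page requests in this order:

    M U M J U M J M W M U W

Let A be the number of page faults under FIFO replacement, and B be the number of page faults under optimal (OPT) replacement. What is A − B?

Under FIFO: F F . F . . . . F F F . → 6 faults.
Under OPT: F F . F . . . . F . . . → 4 faults.
A − B = 6 − 4 = 2.

2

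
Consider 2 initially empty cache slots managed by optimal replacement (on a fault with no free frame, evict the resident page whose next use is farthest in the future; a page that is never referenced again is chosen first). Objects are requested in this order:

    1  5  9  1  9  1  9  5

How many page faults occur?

4

1 → fault, frames (1)
5 → fault, frames (1 5)
9 → fault, evict 5, frames (1 9)
1 → hit
9 → hit
1 → hit
9 → hit
5 → fault, evict 9, frames (1 5)
Page faults: 4.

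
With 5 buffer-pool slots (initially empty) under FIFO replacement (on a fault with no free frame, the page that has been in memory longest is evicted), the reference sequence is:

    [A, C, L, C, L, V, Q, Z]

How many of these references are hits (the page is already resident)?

2

A -> miss, frames (A)
C -> miss, frames (A C)
L -> miss, frames (A C L)
C -> hit
L -> hit
V -> miss, frames (A C L V)
Q -> miss, frames (A C L V Q)
Z -> miss, evict A, frames (C L V Q Z)
Hits: 2.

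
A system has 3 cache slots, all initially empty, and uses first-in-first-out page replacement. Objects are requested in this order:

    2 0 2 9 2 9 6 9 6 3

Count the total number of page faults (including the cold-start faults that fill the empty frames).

2 → miss, frames (2)
0 → miss, frames (2 0)
2 → hit
9 → miss, frames (2 0 9)
2 → hit
9 → hit
6 → miss, evict 2, frames (0 9 6)
9 → hit
6 → hit
3 → miss, evict 0, frames (9 6 3)
Page faults: 5.

5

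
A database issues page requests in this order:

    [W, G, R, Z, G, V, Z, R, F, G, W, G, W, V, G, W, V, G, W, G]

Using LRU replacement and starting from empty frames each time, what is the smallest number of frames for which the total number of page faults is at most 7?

6

f=1: 20 faults
f=2: 17 faults
f=3: 10 faults
f=4: 9 faults
f=5: 8 faults
f=6: 6 faults
Smallest f with faults ≤ 7 is 6.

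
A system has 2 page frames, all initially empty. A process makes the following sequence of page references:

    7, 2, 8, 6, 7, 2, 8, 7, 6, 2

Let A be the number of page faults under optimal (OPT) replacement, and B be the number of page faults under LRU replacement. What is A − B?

Under OPT: F F F F . F F . F F → 8 faults.
Under LRU: F F F F F F F F F F → 10 faults.
A − B = 8 − 10 = -2.

-2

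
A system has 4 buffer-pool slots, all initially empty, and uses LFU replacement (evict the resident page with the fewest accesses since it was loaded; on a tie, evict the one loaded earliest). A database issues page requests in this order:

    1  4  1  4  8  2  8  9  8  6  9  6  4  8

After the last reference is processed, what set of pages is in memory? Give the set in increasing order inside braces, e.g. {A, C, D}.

{1, 4, 6, 8}

1 -> fault, frames {1}
4 -> fault, frames {1,4}
1 -> hit
4 -> hit
8 -> fault, frames {1,4,8}
2 -> fault, frames {1,4,8,2}
8 -> hit
9 -> fault, evict 2, frames {1,4,8,9}
8 -> hit
6 -> fault, evict 9, frames {1,4,8,6}
9 -> fault, evict 6, frames {1,4,8,9}
6 -> fault, evict 9, frames {1,4,8,6}
4 -> hit
8 -> hit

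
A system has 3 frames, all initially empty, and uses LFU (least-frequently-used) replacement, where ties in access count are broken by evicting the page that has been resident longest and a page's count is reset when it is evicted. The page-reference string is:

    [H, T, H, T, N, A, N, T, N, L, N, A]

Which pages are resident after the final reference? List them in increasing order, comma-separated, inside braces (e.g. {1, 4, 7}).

{A, N, T}

H: fault, frames (H)
T: fault, frames (H T)
H: hit
T: hit
N: fault, frames (H T N)
A: fault, evict N, frames (H T A)
N: fault, evict A, frames (H T N)
T: hit
N: hit
L: fault, evict H, frames (T N L)
N: hit
A: fault, evict L, frames (T N A)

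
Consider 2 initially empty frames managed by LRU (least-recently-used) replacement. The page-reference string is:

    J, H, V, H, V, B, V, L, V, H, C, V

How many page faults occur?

8

J → miss, frames (J)
H → miss, frames (J H)
V → miss, evict J, frames (H V)
H → hit
V → hit
B → miss, evict H, frames (V B)
V → hit
L → miss, evict B, frames (V L)
V → hit
H → miss, evict L, frames (V H)
C → miss, evict V, frames (H C)
V → miss, evict H, frames (C V)
Page faults: 8.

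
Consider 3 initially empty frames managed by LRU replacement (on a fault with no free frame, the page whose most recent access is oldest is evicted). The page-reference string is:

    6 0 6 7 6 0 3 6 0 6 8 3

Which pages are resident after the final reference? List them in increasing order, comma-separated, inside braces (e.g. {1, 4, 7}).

6 → miss, frames (6)
0 → miss, frames (6 0)
6 → hit
7 → miss, frames (0 6 7)
6 → hit
0 → hit
3 → miss, evict 7, frames (6 0 3)
6 → hit
0 → hit
6 → hit
8 → miss, evict 3, frames (0 6 8)
3 → miss, evict 0, frames (6 8 3)

{3, 6, 8}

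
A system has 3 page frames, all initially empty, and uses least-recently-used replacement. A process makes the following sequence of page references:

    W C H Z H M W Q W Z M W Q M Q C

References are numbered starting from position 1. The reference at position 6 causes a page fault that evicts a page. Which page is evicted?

C

pos 1: W: fault, frames {W}
pos 2: C: fault, frames {W,C}
pos 3: H: fault, frames {W,C,H}
pos 4: Z: fault, evict W, frames {C,H,Z}
pos 5: H: hit
pos 6: M: fault, evict C, frames {Z,H,M}
At position 6, page C is evicted.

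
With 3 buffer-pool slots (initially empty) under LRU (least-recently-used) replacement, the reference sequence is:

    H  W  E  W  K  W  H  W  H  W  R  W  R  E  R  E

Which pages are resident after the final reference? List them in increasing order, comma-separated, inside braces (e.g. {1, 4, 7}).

H -> miss, frames [H]
W -> miss, frames [H, W]
E -> miss, frames [H, W, E]
W -> hit
K -> miss, evict H, frames [E, W, K]
W -> hit
H -> miss, evict E, frames [K, W, H]
W -> hit
H -> hit
W -> hit
R -> miss, evict K, frames [H, W, R]
W -> hit
R -> hit
E -> miss, evict H, frames [W, R, E]
R -> hit
E -> hit

{E, R, W}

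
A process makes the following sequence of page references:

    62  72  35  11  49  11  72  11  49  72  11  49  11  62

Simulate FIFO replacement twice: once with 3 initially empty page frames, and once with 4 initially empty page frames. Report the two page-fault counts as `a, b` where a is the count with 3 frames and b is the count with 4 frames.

3 frames: F F F F F . F . . . . . . F → 7 faults.
4 frames: F F F F F . . . . . . . . F → 6 faults.
6 < 7: adding a frame reduced faults, as is typical.

7, 6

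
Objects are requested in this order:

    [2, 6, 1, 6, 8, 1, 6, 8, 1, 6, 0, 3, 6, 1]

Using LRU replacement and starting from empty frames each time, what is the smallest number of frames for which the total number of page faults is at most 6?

4

f=1: 14 faults
f=2: 13 faults
f=3: 7 faults
f=4: 6 faults
f=5: 6 faults
f=6: 6 faults
Smallest f with faults ≤ 6 is 4.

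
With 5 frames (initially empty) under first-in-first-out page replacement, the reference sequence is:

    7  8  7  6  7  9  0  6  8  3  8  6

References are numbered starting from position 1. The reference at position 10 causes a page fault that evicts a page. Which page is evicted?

pos 1: 7 → miss, frames {7}
pos 2: 8 → miss, frames {7,8}
pos 3: 7 → hit
pos 4: 6 → miss, frames {7,8,6}
pos 5: 7 → hit
pos 6: 9 → miss, frames {7,8,6,9}
pos 7: 0 → miss, frames {7,8,6,9,0}
pos 8: 6 → hit
pos 9: 8 → hit
pos 10: 3 → miss, evict 7, frames {8,6,9,0,3}
At position 10, page 7 is evicted.

7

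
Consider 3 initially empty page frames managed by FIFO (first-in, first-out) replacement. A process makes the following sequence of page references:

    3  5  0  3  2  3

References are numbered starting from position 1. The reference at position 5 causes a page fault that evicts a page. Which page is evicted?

pos 1: 3: fault, frames {3}
pos 2: 5: fault, frames {3,5}
pos 3: 0: fault, frames {3,5,0}
pos 4: 3: hit
pos 5: 2: fault, evict 3, frames {5,0,2}
At position 5, page 3 is evicted.

3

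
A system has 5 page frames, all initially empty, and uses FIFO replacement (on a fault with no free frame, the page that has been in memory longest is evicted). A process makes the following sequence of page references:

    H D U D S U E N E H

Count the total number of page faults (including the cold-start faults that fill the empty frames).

H -> fault, frames [H]
D -> fault, frames [H, D]
U -> fault, frames [H, D, U]
D -> hit
S -> fault, frames [H, D, U, S]
U -> hit
E -> fault, frames [H, D, U, S, E]
N -> fault, evict H, frames [D, U, S, E, N]
E -> hit
H -> fault, evict D, frames [U, S, E, N, H]
Page faults: 7.

7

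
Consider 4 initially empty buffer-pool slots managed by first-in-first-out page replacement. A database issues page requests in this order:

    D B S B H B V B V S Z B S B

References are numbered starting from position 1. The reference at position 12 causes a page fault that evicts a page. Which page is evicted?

S

pos 1: D → miss, frames {D}
pos 2: B → miss, frames {D,B}
pos 3: S → miss, frames {D,B,S}
pos 4: B → hit
pos 5: H → miss, frames {D,B,S,H}
pos 6: B → hit
pos 7: V → miss, evict D, frames {B,S,H,V}
pos 8: B → hit
pos 9: V → hit
pos 10: S → hit
pos 11: Z → miss, evict B, frames {S,H,V,Z}
pos 12: B → miss, evict S, frames {H,V,Z,B}
At position 12, page S is evicted.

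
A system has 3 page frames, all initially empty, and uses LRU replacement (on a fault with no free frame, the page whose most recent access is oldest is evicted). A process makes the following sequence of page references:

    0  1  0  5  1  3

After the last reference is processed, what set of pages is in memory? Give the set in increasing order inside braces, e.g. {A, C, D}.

{1, 3, 5}

0 -> fault, frames {0}
1 -> fault, frames {0,1}
0 -> hit
5 -> fault, frames {1,0,5}
1 -> hit
3 -> fault, evict 0, frames {5,1,3}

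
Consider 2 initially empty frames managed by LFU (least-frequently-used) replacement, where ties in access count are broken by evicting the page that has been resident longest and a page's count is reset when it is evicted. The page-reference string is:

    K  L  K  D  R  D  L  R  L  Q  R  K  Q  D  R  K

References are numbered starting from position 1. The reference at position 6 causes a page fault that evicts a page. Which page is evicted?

pos 1: K -> fault, frames [K]
pos 2: L -> fault, frames [K, L]
pos 3: K -> hit
pos 4: D -> fault, evict L, frames [K, D]
pos 5: R -> fault, evict D, frames [K, R]
pos 6: D -> fault, evict R, frames [K, D]
At position 6, page R is evicted.

R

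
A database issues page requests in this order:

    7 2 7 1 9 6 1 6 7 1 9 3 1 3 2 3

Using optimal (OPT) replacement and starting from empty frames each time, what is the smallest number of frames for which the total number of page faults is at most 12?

f=1: 16 faults
f=2: 9 faults
f=3: 8 faults
f=4: 7 faults
f=5: 6 faults
f=6: 6 faults
Smallest f with faults ≤ 12 is 2.

2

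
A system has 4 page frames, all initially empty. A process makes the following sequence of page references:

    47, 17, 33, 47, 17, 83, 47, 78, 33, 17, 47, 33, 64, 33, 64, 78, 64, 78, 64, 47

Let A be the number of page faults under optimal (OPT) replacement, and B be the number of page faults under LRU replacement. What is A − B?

-3

Under OPT: F F F . . F . F . . . . F . . . . . . . → 6 faults.
Under LRU: F F F . . F . F F F . . F . . F . . . . → 9 faults.
A − B = 6 − 9 = -3.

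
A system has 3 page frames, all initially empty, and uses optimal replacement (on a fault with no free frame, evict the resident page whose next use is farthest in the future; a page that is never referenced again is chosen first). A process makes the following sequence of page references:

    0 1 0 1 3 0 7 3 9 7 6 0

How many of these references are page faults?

6

0: fault, frames (0)
1: fault, frames (0 1)
0: hit
1: hit
3: fault, frames (0 1 3)
0: hit
7: fault, evict 1, frames (0 3 7)
3: hit
9: fault, evict 3, frames (0 7 9)
7: hit
6: fault, evict 9, frames (0 7 6)
0: hit
Page faults: 6.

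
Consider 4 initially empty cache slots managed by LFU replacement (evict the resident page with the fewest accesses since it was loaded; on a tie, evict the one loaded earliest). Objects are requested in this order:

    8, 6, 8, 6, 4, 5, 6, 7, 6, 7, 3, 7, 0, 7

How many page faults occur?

7

8 → miss, frames {8}
6 → miss, frames {8,6}
8 → hit
6 → hit
4 → miss, frames {8,6,4}
5 → miss, frames {8,6,4,5}
6 → hit
7 → miss, evict 4, frames {8,6,5,7}
6 → hit
7 → hit
3 → miss, evict 5, frames {8,6,7,3}
7 → hit
0 → miss, evict 3, frames {8,6,7,0}
7 → hit
Page faults: 7.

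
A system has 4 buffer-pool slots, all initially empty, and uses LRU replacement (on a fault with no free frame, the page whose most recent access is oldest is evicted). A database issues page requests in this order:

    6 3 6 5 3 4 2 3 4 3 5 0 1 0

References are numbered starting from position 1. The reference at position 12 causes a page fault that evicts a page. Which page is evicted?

2

pos 1: 6 → miss, frames {6}
pos 2: 3 → miss, frames {6,3}
pos 3: 6 → hit
pos 4: 5 → miss, frames {3,6,5}
pos 5: 3 → hit
pos 6: 4 → miss, frames {6,5,3,4}
pos 7: 2 → miss, evict 6, frames {5,3,4,2}
pos 8: 3 → hit
pos 9: 4 → hit
pos 10: 3 → hit
pos 11: 5 → hit
pos 12: 0 → miss, evict 2, frames {4,3,5,0}
At position 12, page 2 is evicted.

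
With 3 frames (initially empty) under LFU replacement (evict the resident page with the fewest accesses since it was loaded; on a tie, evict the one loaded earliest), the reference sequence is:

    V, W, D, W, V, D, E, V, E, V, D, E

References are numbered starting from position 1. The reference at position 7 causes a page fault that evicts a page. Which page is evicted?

V

pos 1: V → fault, frames (V)
pos 2: W → fault, frames (V W)
pos 3: D → fault, frames (V W D)
pos 4: W → hit
pos 5: V → hit
pos 6: D → hit
pos 7: E → fault, evict V, frames (W D E)
At position 7, page V is evicted.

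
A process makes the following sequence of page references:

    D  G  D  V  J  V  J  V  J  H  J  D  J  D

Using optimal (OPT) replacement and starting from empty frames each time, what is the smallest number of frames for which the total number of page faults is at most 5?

f=1: 14 faults
f=2: 6 faults
f=3: 5 faults
f=4: 5 faults
f=5: 5 faults
Smallest f with faults ≤ 5 is 3.

3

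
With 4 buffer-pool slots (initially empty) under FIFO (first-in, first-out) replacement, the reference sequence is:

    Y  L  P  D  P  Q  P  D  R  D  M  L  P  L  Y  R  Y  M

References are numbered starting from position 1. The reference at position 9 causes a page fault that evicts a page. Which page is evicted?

pos 1: Y -> miss, frames [Y]
pos 2: L -> miss, frames [Y, L]
pos 3: P -> miss, frames [Y, L, P]
pos 4: D -> miss, frames [Y, L, P, D]
pos 5: P -> hit
pos 6: Q -> miss, evict Y, frames [L, P, D, Q]
pos 7: P -> hit
pos 8: D -> hit
pos 9: R -> miss, evict L, frames [P, D, Q, R]
At position 9, page L is evicted.

L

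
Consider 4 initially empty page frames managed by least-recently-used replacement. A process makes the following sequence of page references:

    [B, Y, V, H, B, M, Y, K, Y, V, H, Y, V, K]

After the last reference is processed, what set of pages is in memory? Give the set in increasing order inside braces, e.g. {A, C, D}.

B -> miss, frames {B}
Y -> miss, frames {B,Y}
V -> miss, frames {B,Y,V}
H -> miss, frames {B,Y,V,H}
B -> hit
M -> miss, evict Y, frames {V,H,B,M}
Y -> miss, evict V, frames {H,B,M,Y}
K -> miss, evict H, frames {B,M,Y,K}
Y -> hit
V -> miss, evict B, frames {M,K,Y,V}
H -> miss, evict M, frames {K,Y,V,H}
Y -> hit
V -> hit
K -> hit

{H, K, V, Y}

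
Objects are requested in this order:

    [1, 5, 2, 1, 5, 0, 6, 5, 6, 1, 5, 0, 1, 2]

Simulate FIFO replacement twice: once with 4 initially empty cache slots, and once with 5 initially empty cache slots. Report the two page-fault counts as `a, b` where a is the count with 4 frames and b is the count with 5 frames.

8, 5

4 frames: F F F . . F F . . F F . . F → 8 faults.
5 frames: F F F . . F F . . . . . . . → 5 faults.
5 < 8: adding a frame reduced faults, as is typical.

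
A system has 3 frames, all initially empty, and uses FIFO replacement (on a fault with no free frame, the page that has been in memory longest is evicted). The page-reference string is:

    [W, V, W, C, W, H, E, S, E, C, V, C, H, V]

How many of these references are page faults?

W → miss, frames (W)
V → miss, frames (W V)
W → hit
C → miss, frames (W V C)
W → hit
H → miss, evict W, frames (V C H)
E → miss, evict V, frames (C H E)
S → miss, evict C, frames (H E S)
E → hit
C → miss, evict H, frames (E S C)
V → miss, evict E, frames (S C V)
C → hit
H → miss, evict S, frames (C V H)
V → hit
Page faults: 9.

9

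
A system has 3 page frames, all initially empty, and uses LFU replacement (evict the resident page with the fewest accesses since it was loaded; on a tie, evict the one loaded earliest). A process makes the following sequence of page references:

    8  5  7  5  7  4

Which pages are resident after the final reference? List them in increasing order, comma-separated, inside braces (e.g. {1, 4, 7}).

{4, 5, 7}

8 -> fault, frames [8]
5 -> fault, frames [8, 5]
7 -> fault, frames [8, 5, 7]
5 -> hit
7 -> hit
4 -> fault, evict 8, frames [5, 7, 4]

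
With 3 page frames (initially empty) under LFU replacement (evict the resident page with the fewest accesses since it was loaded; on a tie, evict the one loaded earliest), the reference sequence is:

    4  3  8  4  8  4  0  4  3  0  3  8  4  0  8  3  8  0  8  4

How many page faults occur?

4 → fault, frames [4]
3 → fault, frames [4, 3]
8 → fault, frames [4, 3, 8]
4 → hit
8 → hit
4 → hit
0 → fault, evict 3, frames [4, 8, 0]
4 → hit
3 → fault, evict 0, frames [4, 8, 3]
0 → fault, evict 3, frames [4, 8, 0]
3 → fault, evict 0, frames [4, 8, 3]
8 → hit
4 → hit
0 → fault, evict 3, frames [4, 8, 0]
8 → hit
3 → fault, evict 0, frames [4, 8, 3]
8 → hit
0 → fault, evict 3, frames [4, 8, 0]
8 → hit
4 → hit
Page faults: 10.

10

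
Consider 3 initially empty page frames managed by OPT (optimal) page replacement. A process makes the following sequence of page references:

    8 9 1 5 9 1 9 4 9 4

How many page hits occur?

5

8 → miss, frames (8)
9 → miss, frames (8 9)
1 → miss, frames (8 9 1)
5 → miss, evict 8, frames (9 1 5)
9 → hit
1 → hit
9 → hit
4 → miss, evict 5, frames (9 1 4)
9 → hit
4 → hit
Hits: 5.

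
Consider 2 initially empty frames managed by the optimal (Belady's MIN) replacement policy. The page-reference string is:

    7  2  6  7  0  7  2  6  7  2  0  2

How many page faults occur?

8

7 → fault, frames (7)
2 → fault, frames (7 2)
6 → fault, evict 2, frames (7 6)
7 → hit
0 → fault, evict 6, frames (7 0)
7 → hit
2 → fault, evict 0, frames (7 2)
6 → fault, evict 2, frames (7 6)
7 → hit
2 → fault, evict 6, frames (7 2)
0 → fault, evict 7, frames (2 0)
2 → hit
Page faults: 8.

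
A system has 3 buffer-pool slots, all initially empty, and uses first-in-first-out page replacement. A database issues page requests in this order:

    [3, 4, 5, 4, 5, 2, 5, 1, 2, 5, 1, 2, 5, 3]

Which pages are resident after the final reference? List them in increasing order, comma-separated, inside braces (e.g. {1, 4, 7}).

3 → miss, frames (3)
4 → miss, frames (3 4)
5 → miss, frames (3 4 5)
4 → hit
5 → hit
2 → miss, evict 3, frames (4 5 2)
5 → hit
1 → miss, evict 4, frames (5 2 1)
2 → hit
5 → hit
1 → hit
2 → hit
5 → hit
3 → miss, evict 5, frames (2 1 3)

{1, 2, 3}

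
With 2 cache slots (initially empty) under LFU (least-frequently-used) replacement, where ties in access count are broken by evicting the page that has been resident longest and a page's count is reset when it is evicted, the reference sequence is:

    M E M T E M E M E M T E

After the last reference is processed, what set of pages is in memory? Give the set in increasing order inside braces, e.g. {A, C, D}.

{E, M}

M → miss, frames (M)
E → miss, frames (M E)
M → hit
T → miss, evict E, frames (M T)
E → miss, evict T, frames (M E)
M → hit
E → hit
M → hit
E → hit
M → hit
T → miss, evict E, frames (M T)
E → miss, evict T, frames (M E)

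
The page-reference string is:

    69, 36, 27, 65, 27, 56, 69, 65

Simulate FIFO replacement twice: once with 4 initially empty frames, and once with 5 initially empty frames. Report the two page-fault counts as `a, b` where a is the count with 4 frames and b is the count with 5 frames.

6, 5

4 frames: F F F F . F F . → 6 faults.
5 frames: F F F F . F . . → 5 faults.
5 < 6: adding a frame reduced faults, as is typical.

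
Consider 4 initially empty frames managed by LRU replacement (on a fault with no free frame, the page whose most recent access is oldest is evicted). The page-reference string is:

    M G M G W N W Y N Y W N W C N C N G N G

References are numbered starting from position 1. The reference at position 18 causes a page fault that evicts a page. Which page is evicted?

pos 1: M: miss, frames (M)
pos 2: G: miss, frames (M G)
pos 3: M: hit
pos 4: G: hit
pos 5: W: miss, frames (M G W)
pos 6: N: miss, frames (M G W N)
pos 7: W: hit
pos 8: Y: miss, evict M, frames (G N W Y)
pos 9: N: hit
pos 10: Y: hit
pos 11: W: hit
pos 12: N: hit
pos 13: W: hit
pos 14: C: miss, evict G, frames (Y N W C)
pos 15: N: hit
pos 16: C: hit
pos 17: N: hit
pos 18: G: miss, evict Y, frames (W C N G)
At position 18, page Y is evicted.

Y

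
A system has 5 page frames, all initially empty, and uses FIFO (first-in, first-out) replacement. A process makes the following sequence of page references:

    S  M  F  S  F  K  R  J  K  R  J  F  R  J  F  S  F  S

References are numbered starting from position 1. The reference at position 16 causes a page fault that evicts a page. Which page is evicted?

M

pos 1: S -> fault, frames [S]
pos 2: M -> fault, frames [S, M]
pos 3: F -> fault, frames [S, M, F]
pos 4: S -> hit
pos 5: F -> hit
pos 6: K -> fault, frames [S, M, F, K]
pos 7: R -> fault, frames [S, M, F, K, R]
pos 8: J -> fault, evict S, frames [M, F, K, R, J]
pos 9: K -> hit
pos 10: R -> hit
pos 11: J -> hit
pos 12: F -> hit
pos 13: R -> hit
pos 14: J -> hit
pos 15: F -> hit
pos 16: S -> fault, evict M, frames [F, K, R, J, S]
At position 16, page M is evicted.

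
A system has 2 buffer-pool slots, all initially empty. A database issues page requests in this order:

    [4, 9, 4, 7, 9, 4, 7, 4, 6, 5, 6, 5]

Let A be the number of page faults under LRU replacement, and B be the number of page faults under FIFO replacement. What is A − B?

Under LRU: F F . F F F F . F F . . → 8 faults.
Under FIFO: F F . F . F . . F F . . → 6 faults.
A − B = 8 − 6 = 2.

2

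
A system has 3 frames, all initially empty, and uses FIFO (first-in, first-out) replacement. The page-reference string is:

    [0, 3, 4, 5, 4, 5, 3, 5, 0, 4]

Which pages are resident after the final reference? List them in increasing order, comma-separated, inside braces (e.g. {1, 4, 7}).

{0, 4, 5}

0 → miss, frames {0}
3 → miss, frames {0,3}
4 → miss, frames {0,3,4}
5 → miss, evict 0, frames {3,4,5}
4 → hit
5 → hit
3 → hit
5 → hit
0 → miss, evict 3, frames {4,5,0}
4 → hit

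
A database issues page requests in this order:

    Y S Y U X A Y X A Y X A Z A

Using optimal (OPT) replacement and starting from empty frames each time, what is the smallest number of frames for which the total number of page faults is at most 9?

2

f=1: 14 faults
f=2: 9 faults
f=3: 6 faults
f=4: 6 faults
f=5: 6 faults
f=6: 6 faults
Smallest f with faults ≤ 9 is 2.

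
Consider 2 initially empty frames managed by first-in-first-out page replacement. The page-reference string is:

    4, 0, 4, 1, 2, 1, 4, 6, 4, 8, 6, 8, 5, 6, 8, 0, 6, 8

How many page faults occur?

4 -> miss, frames [4]
0 -> miss, frames [4, 0]
4 -> hit
1 -> miss, evict 4, frames [0, 1]
2 -> miss, evict 0, frames [1, 2]
1 -> hit
4 -> miss, evict 1, frames [2, 4]
6 -> miss, evict 2, frames [4, 6]
4 -> hit
8 -> miss, evict 4, frames [6, 8]
6 -> hit
8 -> hit
5 -> miss, evict 6, frames [8, 5]
6 -> miss, evict 8, frames [5, 6]
8 -> miss, evict 5, frames [6, 8]
0 -> miss, evict 6, frames [8, 0]
6 -> miss, evict 8, frames [0, 6]
8 -> miss, evict 0, frames [6, 8]
Page faults: 13.

13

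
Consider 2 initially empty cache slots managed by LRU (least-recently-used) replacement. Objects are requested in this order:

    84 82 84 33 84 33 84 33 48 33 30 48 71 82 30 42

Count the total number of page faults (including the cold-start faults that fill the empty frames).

10

84 → miss, frames (84)
82 → miss, frames (84 82)
84 → hit
33 → miss, evict 82, frames (84 33)
84 → hit
33 → hit
84 → hit
33 → hit
48 → miss, evict 84, frames (33 48)
33 → hit
30 → miss, evict 48, frames (33 30)
48 → miss, evict 33, frames (30 48)
71 → miss, evict 30, frames (48 71)
82 → miss, evict 48, frames (71 82)
30 → miss, evict 71, frames (82 30)
42 → miss, evict 82, frames (30 42)
Page faults: 10.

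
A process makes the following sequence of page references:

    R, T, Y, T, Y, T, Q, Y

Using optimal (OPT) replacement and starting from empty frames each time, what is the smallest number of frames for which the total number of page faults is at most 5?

2

f=1: 8 faults
f=2: 4 faults
f=3: 4 faults
f=4: 4 faults
Smallest f with faults ≤ 5 is 2.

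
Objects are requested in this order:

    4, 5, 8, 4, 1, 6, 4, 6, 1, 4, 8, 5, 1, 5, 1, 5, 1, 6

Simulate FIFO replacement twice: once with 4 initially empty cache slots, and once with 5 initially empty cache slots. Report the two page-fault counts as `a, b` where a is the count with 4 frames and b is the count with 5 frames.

4 frames: F F F . F F F . . . . F . . . . . . → 7 faults.
5 frames: F F F . F F . . . . . . . . . . . . → 5 faults.
5 < 7: adding a frame reduced faults, as is typical.

7, 5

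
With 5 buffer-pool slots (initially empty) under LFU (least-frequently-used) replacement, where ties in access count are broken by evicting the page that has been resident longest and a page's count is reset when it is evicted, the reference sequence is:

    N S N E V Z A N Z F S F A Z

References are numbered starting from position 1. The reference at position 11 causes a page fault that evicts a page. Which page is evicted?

pos 1: N: fault, frames {N}
pos 2: S: fault, frames {N,S}
pos 3: N: hit
pos 4: E: fault, frames {N,S,E}
pos 5: V: fault, frames {N,S,E,V}
pos 6: Z: fault, frames {N,S,E,V,Z}
pos 7: A: fault, evict S, frames {N,E,V,Z,A}
pos 8: N: hit
pos 9: Z: hit
pos 10: F: fault, evict E, frames {N,V,Z,A,F}
pos 11: S: fault, evict V, frames {N,Z,A,F,S}
At position 11, page V is evicted.

V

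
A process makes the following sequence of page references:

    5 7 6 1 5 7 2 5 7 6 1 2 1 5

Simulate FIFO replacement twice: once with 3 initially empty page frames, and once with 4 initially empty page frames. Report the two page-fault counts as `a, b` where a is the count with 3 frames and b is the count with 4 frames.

3 frames: F F F F F F F . . F F . . F → 10 faults.
4 frames: F F F F . . F F F F F F . F → 11 faults.
11 > 10: adding a frame increased faults — Belady's anomaly.

10, 11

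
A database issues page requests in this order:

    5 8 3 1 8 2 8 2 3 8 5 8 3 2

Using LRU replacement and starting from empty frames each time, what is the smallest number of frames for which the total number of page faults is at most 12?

f=1: 14 faults
f=2: 11 faults
f=3: 8 faults
f=4: 6 faults
f=5: 5 faults
Smallest f with faults ≤ 12 is 2.

2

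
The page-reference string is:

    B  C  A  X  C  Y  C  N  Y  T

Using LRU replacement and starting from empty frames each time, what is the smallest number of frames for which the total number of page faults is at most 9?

2

f=1: 10 faults
f=2: 9 faults
f=3: 7 faults
f=4: 7 faults
f=5: 7 faults
f=6: 7 faults
f=7: 7 faults
Smallest f with faults ≤ 9 is 2.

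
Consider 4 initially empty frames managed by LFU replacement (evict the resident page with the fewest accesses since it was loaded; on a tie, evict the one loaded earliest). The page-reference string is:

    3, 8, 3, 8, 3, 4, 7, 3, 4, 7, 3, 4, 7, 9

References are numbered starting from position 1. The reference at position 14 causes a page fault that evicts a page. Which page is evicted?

pos 1: 3 -> fault, frames (3)
pos 2: 8 -> fault, frames (3 8)
pos 3: 3 -> hit
pos 4: 8 -> hit
pos 5: 3 -> hit
pos 6: 4 -> fault, frames (3 8 4)
pos 7: 7 -> fault, frames (3 8 4 7)
pos 8: 3 -> hit
pos 9: 4 -> hit
pos 10: 7 -> hit
pos 11: 3 -> hit
pos 12: 4 -> hit
pos 13: 7 -> hit
pos 14: 9 -> fault, evict 8, frames (3 4 7 9)
At position 14, page 8 is evicted.

8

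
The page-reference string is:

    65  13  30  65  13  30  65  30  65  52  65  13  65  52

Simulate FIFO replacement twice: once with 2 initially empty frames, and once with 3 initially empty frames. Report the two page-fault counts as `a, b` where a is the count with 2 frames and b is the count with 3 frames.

11, 6

2 frames: F F F F F F F . . F . F F F → 11 faults.
3 frames: F F F . . . . . . F F F . . → 6 faults.
6 < 11: adding a frame reduced faults, as is typical.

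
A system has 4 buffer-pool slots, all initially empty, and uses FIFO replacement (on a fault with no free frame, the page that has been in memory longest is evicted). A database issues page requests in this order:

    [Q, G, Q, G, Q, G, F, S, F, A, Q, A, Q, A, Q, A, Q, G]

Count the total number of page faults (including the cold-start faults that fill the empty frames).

7

Q: miss, frames {Q}
G: miss, frames {Q,G}
Q: hit
G: hit
Q: hit
G: hit
F: miss, frames {Q,G,F}
S: miss, frames {Q,G,F,S}
F: hit
A: miss, evict Q, frames {G,F,S,A}
Q: miss, evict G, frames {F,S,A,Q}
A: hit
Q: hit
A: hit
Q: hit
A: hit
Q: hit
G: miss, evict F, frames {S,A,Q,G}
Page faults: 7.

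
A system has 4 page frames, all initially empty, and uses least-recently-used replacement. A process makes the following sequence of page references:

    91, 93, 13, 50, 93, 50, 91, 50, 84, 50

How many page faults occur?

5

91 -> fault, frames {91}
93 -> fault, frames {91,93}
13 -> fault, frames {91,93,13}
50 -> fault, frames {91,93,13,50}
93 -> hit
50 -> hit
91 -> hit
50 -> hit
84 -> fault, evict 13, frames {93,91,50,84}
50 -> hit
Page faults: 5.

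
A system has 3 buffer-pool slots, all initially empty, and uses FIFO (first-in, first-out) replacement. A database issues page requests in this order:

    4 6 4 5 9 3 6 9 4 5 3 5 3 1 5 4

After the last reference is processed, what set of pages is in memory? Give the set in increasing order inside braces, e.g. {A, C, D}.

{1, 3, 4}

4 -> fault, frames [4]
6 -> fault, frames [4, 6]
4 -> hit
5 -> fault, frames [4, 6, 5]
9 -> fault, evict 4, frames [6, 5, 9]
3 -> fault, evict 6, frames [5, 9, 3]
6 -> fault, evict 5, frames [9, 3, 6]
9 -> hit
4 -> fault, evict 9, frames [3, 6, 4]
5 -> fault, evict 3, frames [6, 4, 5]
3 -> fault, evict 6, frames [4, 5, 3]
5 -> hit
3 -> hit
1 -> fault, evict 4, frames [5, 3, 1]
5 -> hit
4 -> fault, evict 5, frames [3, 1, 4]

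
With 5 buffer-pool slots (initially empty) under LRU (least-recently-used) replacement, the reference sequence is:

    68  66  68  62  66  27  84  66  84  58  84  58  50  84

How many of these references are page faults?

7

68 → miss, frames {68}
66 → miss, frames {68,66}
68 → hit
62 → miss, frames {66,68,62}
66 → hit
27 → miss, frames {68,62,66,27}
84 → miss, frames {68,62,66,27,84}
66 → hit
84 → hit
58 → miss, evict 68, frames {62,27,66,84,58}
84 → hit
58 → hit
50 → miss, evict 62, frames {27,66,84,58,50}
84 → hit
Page faults: 7.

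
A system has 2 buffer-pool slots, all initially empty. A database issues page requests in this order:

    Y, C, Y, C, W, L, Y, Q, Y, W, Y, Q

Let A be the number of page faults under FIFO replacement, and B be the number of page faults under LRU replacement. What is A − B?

Under FIFO: F F . . F F F F . F F F → 9 faults.
Under LRU: F F . . F F F F . F . F → 8 faults.
A − B = 9 − 8 = 1.

1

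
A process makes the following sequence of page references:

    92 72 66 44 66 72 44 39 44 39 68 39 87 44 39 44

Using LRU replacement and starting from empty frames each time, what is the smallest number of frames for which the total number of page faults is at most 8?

f=1: 16 faults
f=2: 11 faults
f=3: 8 faults
f=4: 7 faults
f=5: 7 faults
f=6: 7 faults
f=7: 7 faults
Smallest f with faults ≤ 8 is 3.

3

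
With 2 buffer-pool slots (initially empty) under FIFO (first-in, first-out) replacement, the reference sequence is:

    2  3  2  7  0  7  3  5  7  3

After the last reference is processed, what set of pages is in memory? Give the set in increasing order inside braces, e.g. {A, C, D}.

{3, 7}

2: miss, frames {2}
3: miss, frames {2,3}
2: hit
7: miss, evict 2, frames {3,7}
0: miss, evict 3, frames {7,0}
7: hit
3: miss, evict 7, frames {0,3}
5: miss, evict 0, frames {3,5}
7: miss, evict 3, frames {5,7}
3: miss, evict 5, frames {7,3}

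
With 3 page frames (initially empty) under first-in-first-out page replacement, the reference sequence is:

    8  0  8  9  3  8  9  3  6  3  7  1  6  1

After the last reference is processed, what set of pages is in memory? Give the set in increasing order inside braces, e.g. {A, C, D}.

{1, 6, 7}

8 → miss, frames [8]
0 → miss, frames [8, 0]
8 → hit
9 → miss, frames [8, 0, 9]
3 → miss, evict 8, frames [0, 9, 3]
8 → miss, evict 0, frames [9, 3, 8]
9 → hit
3 → hit
6 → miss, evict 9, frames [3, 8, 6]
3 → hit
7 → miss, evict 3, frames [8, 6, 7]
1 → miss, evict 8, frames [6, 7, 1]
6 → hit
1 → hit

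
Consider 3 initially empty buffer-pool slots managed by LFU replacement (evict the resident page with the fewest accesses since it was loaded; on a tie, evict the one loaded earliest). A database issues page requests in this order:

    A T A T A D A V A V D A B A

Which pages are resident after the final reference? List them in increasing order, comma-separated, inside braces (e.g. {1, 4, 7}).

{A, B, V}

A → miss, frames (A)
T → miss, frames (A T)
A → hit
T → hit
A → hit
D → miss, frames (A T D)
A → hit
V → miss, evict D, frames (A T V)
A → hit
V → hit
D → miss, evict T, frames (A V D)
A → hit
B → miss, evict D, frames (A V B)
A → hit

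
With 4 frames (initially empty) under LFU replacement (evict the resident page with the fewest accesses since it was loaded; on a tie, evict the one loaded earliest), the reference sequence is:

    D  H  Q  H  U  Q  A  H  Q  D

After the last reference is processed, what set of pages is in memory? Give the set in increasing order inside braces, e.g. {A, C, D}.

{A, D, H, Q}

D -> fault, frames (D)
H -> fault, frames (D H)
Q -> fault, frames (D H Q)
H -> hit
U -> fault, frames (D H Q U)
Q -> hit
A -> fault, evict D, frames (H Q U A)
H -> hit
Q -> hit
D -> fault, evict U, frames (H Q A D)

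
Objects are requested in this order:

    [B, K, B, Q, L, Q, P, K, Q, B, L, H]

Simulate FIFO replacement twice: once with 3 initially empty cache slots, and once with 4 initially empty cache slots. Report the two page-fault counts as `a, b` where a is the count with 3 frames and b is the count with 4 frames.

3 frames: F F . F F . F F F F F F → 10 faults.
4 frames: F F . F F . F . . F . F → 7 faults.
7 < 10: adding a frame reduced faults, as is typical.

10, 7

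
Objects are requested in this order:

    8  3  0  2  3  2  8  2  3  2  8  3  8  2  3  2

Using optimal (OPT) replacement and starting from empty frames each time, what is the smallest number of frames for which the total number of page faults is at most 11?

2

f=1: 16 faults
f=2: 8 faults
f=3: 4 faults
f=4: 4 faults
Smallest f with faults ≤ 11 is 2.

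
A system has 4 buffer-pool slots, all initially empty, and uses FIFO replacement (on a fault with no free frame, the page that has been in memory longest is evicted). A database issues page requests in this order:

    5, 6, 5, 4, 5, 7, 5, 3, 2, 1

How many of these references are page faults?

5 → fault, frames (5)
6 → fault, frames (5 6)
5 → hit
4 → fault, frames (5 6 4)
5 → hit
7 → fault, frames (5 6 4 7)
5 → hit
3 → fault, evict 5, frames (6 4 7 3)
2 → fault, evict 6, frames (4 7 3 2)
1 → fault, evict 4, frames (7 3 2 1)
Page faults: 7.

7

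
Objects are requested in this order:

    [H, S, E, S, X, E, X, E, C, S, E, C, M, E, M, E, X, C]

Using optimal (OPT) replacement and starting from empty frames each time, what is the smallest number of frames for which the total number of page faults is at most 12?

2

f=1: 18 faults
f=2: 10 faults
f=3: 7 faults
f=4: 6 faults
f=5: 6 faults
f=6: 6 faults
Smallest f with faults ≤ 12 is 2.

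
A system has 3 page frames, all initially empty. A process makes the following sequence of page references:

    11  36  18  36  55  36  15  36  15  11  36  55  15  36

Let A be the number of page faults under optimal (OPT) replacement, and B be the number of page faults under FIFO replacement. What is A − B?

Under OPT: F F F . F . F . . . . F . . → 6 faults.
Under FIFO: F F F . F . F F . F . F F F → 10 faults.
A − B = 6 − 10 = -4.

-4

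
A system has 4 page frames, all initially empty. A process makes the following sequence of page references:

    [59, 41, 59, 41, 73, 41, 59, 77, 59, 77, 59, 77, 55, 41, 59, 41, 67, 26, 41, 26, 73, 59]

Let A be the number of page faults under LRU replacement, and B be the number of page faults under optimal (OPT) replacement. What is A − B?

2

Under LRU: F F . . F . . F . . . . F . . . F F . . F F → 9 faults.
Under OPT: F F . . F . . F . . . . F . . . F F . . . . → 7 faults.
A − B = 9 − 7 = 2.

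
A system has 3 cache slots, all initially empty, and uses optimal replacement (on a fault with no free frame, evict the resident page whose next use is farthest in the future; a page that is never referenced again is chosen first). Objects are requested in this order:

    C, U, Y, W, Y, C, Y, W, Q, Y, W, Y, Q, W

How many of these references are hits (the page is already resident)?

9

C: miss, frames {C}
U: miss, frames {C,U}
Y: miss, frames {C,U,Y}
W: miss, evict U, frames {C,Y,W}
Y: hit
C: hit
Y: hit
W: hit
Q: miss, evict C, frames {Y,W,Q}
Y: hit
W: hit
Y: hit
Q: hit
W: hit
Hits: 9.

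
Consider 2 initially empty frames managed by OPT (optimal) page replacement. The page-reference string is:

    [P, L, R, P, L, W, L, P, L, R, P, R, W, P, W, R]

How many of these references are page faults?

P: miss, frames {P}
L: miss, frames {P,L}
R: miss, evict L, frames {P,R}
P: hit
L: miss, evict R, frames {P,L}
W: miss, evict P, frames {L,W}
L: hit
P: miss, evict W, frames {L,P}
L: hit
R: miss, evict L, frames {P,R}
P: hit
R: hit
W: miss, evict R, frames {P,W}
P: hit
W: hit
R: miss, evict W, frames {P,R}
Page faults: 9.

9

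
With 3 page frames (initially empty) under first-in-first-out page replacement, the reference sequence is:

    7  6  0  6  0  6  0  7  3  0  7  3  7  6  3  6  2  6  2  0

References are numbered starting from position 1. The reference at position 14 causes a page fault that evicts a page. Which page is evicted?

pos 1: 7 -> miss, frames {7}
pos 2: 6 -> miss, frames {7,6}
pos 3: 0 -> miss, frames {7,6,0}
pos 4: 6 -> hit
pos 5: 0 -> hit
pos 6: 6 -> hit
pos 7: 0 -> hit
pos 8: 7 -> hit
pos 9: 3 -> miss, evict 7, frames {6,0,3}
pos 10: 0 -> hit
pos 11: 7 -> miss, evict 6, frames {0,3,7}
pos 12: 3 -> hit
pos 13: 7 -> hit
pos 14: 6 -> miss, evict 0, frames {3,7,6}
At position 14, page 0 is evicted.

0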